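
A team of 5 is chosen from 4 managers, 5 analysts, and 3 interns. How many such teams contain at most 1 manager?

336

Split by how many managers are chosen (0 through 1).
Sum: C(4,0)·C(8,5) + C(4,1)·C(8,4) = 56 + 280 = 336.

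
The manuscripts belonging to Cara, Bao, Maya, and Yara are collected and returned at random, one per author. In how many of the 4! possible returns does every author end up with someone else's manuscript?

9

Let Aᵢ be the assignments in which author i gets their own manuscript. We want the size of the complement of A₁∪…∪A_4.
By inclusion–exclusion this is Σ_{j=0}^{4} (−1)^j C(4,j)·(4−j)!.
Computing: 24 − 24 + 12 − 4 + 1 = 9.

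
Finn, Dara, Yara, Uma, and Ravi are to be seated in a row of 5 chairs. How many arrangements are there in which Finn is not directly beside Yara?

Of the 5! = 120 arrangements, those with Finn and Yara adjacent number 2 × 4! = 48 (treat the pair as a block with 2 internal orders).
So 120 − 48 = 72 arrangements keep them apart.

72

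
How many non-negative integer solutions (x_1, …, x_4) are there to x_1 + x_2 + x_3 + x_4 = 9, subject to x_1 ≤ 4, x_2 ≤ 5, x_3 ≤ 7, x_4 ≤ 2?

Ignoring the caps, the number of non-negative solutions to x_1+…+x_4 = 9 is C(12,3) = 220.
Subtract solutions that violate a single cap (substitute x_i' = x_i − (cap_i+1)): x_1 ≥ 5 gives C(7,3) = 35; x_2 ≥ 6 gives C(6,3) = 20; x_3 ≥ 8 gives C(4,3) = 4; x_4 ≥ 3 gives C(9,3) = 84. Together 143.
Add back pairs where two caps are both exceeded: 0 + 0 + 4 + 0 + 1 + 0 = 5.
By inclusion–exclusion the count is 220 − 143 + 5 = 82.

82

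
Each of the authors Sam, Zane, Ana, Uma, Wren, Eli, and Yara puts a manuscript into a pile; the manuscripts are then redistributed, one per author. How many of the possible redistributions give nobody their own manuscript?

1854

This is the derangement count D_7: permutations of 7 items with no fixed point.
By inclusion–exclusion this is Σ_{j=0}^{7} (−1)^j C(7,j)·(7−j)!.
Computing: 5040 − 5040 + 2520 − 840 + 210 − 42 + 7 − 1 = 1854.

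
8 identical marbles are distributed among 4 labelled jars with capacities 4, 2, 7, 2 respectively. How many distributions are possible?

By stars and bars, unrestricted non-negative solutions to x_1+…+x_4 = 8 number C(8+3,3) = 165.
Subtract solutions that violate a single cap (substitute x_i' = x_i − (cap_i+1)): x_1 ≥ 5 gives C(6,3) = 20; x_2 ≥ 3 gives C(8,3) = 56; x_3 ≥ 8 gives C(3,3) = 1; x_4 ≥ 3 gives C(8,3) = 56. Together 133.
Add back pairs where two caps are both exceeded: 1 + 0 + 1 + 0 + 10 + 0 = 12.
By inclusion–exclusion the count is 165 − 133 + 12 = 44.

44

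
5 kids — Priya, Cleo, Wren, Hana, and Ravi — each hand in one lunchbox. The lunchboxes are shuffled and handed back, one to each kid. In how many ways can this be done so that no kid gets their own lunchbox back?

44

This is the derangement count D_5: permutations of 5 items with no fixed point.
By inclusion–exclusion this is Σ_{j=0}^{5} (−1)^j C(5,j)·(5−j)!.
Computing: 120 − 120 + 60 − 20 + 5 − 1 = 44.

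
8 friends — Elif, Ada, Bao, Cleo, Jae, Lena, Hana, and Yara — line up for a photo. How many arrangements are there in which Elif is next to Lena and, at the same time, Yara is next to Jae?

2880

Treat {Elif,Lena} as one block (2 orders) and {Yara,Jae} as another (2 orders).
That leaves 6 units to arrange: 2 × 2 × 6! = 4 × 720 = 2880.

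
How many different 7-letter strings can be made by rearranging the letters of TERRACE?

1260

TERRACE has 7 letters with E appearing twice and R appearing twice.
The number of distinct arrangements is 7!/(2!·2!) = 5040/4 = 1260.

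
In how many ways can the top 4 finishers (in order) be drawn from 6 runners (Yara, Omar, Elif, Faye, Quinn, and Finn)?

This is an ordered selection of 4 from 6: P(6,4).
That gives 6 × 5 × 4 × 3 = 360.

360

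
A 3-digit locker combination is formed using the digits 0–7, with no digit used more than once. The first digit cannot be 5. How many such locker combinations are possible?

294

The first digit has 8−1 = 7 choices (anything except 5).
The remaining 2 digits are filled from the other 7 symbols without repetition: 7 × 6 = 42.
Total: 7 × 42 = 294.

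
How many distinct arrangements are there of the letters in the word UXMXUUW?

420

UXMXUUW has 7 letters with U appearing 3 times and X appearing twice.
The number of distinct arrangements is 7!/(3!·2!) = 5040/12 = 420.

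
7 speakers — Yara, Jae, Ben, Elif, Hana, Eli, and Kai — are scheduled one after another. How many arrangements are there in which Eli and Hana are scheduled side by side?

1440

Glue Eli and Hana into one block (2 internal orders), leaving 6 units to arrange in a row.
So the count is 2·(6)! = 1440.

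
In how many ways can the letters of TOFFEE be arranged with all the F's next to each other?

Treat the 2 copies of F as a single block. The multiset to arrange is then {FF, E, E, O, T}, 5 items in all.
That gives (5)!/(2!) = 60 arrangements.

60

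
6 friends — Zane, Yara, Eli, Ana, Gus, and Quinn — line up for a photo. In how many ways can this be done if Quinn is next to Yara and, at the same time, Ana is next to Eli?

Treat {Quinn,Yara} as one block (2 orders) and {Ana,Eli} as another (2 orders).
That leaves 4 units to arrange: 2 × 2 × 4! = 4 × 24 = 96.

96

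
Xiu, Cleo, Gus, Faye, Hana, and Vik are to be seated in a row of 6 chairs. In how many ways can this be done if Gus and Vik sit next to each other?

Treat {Gus, Vik} as a single unit. There are 5 units to order, and the pair itself can be ordered 2 ways.
That gives 2 × 5! = 2 × 120 = 240.

240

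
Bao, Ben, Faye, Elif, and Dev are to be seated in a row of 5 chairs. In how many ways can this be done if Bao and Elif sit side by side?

48

Treat {Bao, Elif} as a single unit. There are 4 units to order, and the pair itself can be ordered 2 ways.
That gives 2 × 4! = 2 × 24 = 48.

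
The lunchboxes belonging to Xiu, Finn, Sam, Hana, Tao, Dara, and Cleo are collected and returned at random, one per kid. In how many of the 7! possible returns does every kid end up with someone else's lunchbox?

1854

Count assignments avoiding every fixed point. For any j of the 7 kids fixed to their own lunchbox, the other 7−j can be arranged in (7−j)! ways.
By inclusion–exclusion this is Σ_{j=0}^{7} (−1)^j C(7,j)·(7−j)!.
Computing: 5040 − 5040 + 2520 − 840 + 210 − 42 + 7 − 1 = 1854.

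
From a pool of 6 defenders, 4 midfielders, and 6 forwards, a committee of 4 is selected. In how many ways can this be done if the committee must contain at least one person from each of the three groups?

With no constraint there are C(16,4) = 1820 possible selections.
Selections missing a whole group: no defenders → C(10,4) = 210; no midfielders → C(12,4) = 495; no forwards → C(10,4) = 210.
Add back selections omitting two groups (i.e. drawn from a single group): C(6,4) + C(4,4) + C(6,4) = 31.
By inclusion–exclusion: 1820 − 915 + 31 = 936.

936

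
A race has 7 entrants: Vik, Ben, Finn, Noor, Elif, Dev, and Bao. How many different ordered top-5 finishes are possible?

2520

There are 7 choices for 1st place, 6 for 2nd, and so on down to 3 for position 5.
That gives 7 × 6 × 5 × 4 × 3 = 2520.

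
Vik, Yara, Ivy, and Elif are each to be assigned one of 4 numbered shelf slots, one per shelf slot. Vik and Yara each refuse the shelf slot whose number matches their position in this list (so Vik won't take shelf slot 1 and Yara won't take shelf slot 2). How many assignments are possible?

14

Let Aᵢ (for i ∈ {1, 2}) be the placements that put person i in their forbidden shelf slot. Any j of these fix j positions, leaving (4−j)! ways to fill the rest, and there are C(2,j) ways to pick which j.
By inclusion–exclusion, the number of valid placements is Σ_{j=0}^{2} (−1)^j C(2,j)·(4−j)!.
Computing: 24 − 12 + 2 = 14.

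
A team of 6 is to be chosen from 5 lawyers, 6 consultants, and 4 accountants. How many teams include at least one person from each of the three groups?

4250

With no constraint there are C(15,6) = 5005 possible selections.
Selections missing a whole group: no lawyers → C(10,6) = 210; no consultants → C(9,6) = 84; no accountants → C(11,6) = 462.
Add back selections omitting two groups (i.e. drawn from a single group): C(5,6) + C(6,6) + C(4,6) = 1.
By inclusion–exclusion: 5005 − 756 + 1 = 4250.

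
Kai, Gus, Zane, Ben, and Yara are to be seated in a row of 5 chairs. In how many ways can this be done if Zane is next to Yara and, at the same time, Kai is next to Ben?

24

Treat {Zane,Yara} as one block (2 orders) and {Kai,Ben} as another (2 orders).
That leaves 3 units to arrange: 2 × 2 × 3! = 4 × 6 = 24.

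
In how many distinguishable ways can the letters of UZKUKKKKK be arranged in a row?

The 9 letters of UZKUKKKKK have repeats: K appearing 6 times and U appearing twice.
The number of distinct arrangements is 9!/(6!·2!) = 362880/1440 = 252.

252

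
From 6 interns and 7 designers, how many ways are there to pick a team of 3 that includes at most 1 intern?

161

Split by how many interns are chosen (0 through 1).
Sum: C(6,0)·C(7,3) + C(6,1)·C(7,2) = 35 + 126 = 161.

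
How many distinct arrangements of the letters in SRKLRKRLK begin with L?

1120

With the first slot taken by L, it remains to arrange the other 8 letters (SRKRKRLK).
Those 8 letters have K appearing 3 times and R appearing 3 times, giving (8)!/(3!·3!) = 1120.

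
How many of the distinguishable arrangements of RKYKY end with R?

Fix R in the last position and arrange the remaining 4 letters.
Those 4 letters have K appearing twice and Y appearing twice, giving (4)!/(2!·2!) = 6.

6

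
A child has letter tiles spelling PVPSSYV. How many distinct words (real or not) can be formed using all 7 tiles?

PVPSSYV has 7 letters with P appearing twice, S appearing twice, and V appearing twice.
So there are 7! / (2!·2!·2!) = 630 distinguishable arrangements.

630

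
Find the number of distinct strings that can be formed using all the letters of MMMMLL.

15

MMMMLL has 6 letters with L appearing twice and M appearing 4 times.
The number of distinct arrangements is 6!/(4!·2!) = 720/48 = 15.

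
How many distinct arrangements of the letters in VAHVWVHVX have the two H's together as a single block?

Treat the 2 copies of H as a single block. The multiset to arrange is then {HH, A, V, V, V, V, W, X}, 8 items in all.
That gives (8)!/(4!) = 1680 arrangements.

1680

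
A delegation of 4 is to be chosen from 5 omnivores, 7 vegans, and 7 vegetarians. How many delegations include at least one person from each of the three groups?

1960

With no constraint there are C(19,4) = 3876 possible selections.
Selections missing a whole group: no omnivores → C(14,4) = 1001; no vegans → C(12,4) = 495; no vegetarians → C(12,4) = 495.
Add back selections omitting two groups (i.e. drawn from a single group): C(5,4) + C(7,4) + C(7,4) = 75.
By inclusion–exclusion: 3876 − 1991 + 75 = 1960.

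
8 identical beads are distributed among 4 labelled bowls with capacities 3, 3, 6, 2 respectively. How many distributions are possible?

By stars and bars, unrestricted non-negative solutions to x_1+…+x_4 = 8 number C(8+3,3) = 165.
Subtract solutions that violate a single cap (substitute x_i' = x_i − (cap_i+1)): x_1 ≥ 4 gives C(7,3) = 35; x_2 ≥ 4 gives C(7,3) = 35; x_3 ≥ 7 gives C(4,3) = 4; x_4 ≥ 3 gives C(8,3) = 56. Together 130.
Add back pairs where two caps are both exceeded: 1 + 0 + 4 + 0 + 4 + 0 = 9.
By inclusion–exclusion the count is 165 − 130 + 9 = 44.

44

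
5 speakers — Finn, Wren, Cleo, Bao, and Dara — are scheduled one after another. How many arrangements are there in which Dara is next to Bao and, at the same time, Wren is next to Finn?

Treat {Dara,Bao} as one block (2 orders) and {Wren,Finn} as another (2 orders).
That leaves 3 units to arrange: 2 × 2 × 3! = 4 × 6 = 24.

24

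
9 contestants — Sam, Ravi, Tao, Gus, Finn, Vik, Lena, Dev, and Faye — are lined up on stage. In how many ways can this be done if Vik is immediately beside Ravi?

Place the 7 others and the Vik-Ravi pair as 8 objects in a line; the pair has 2 internal arrangements.
That gives 2 × 8! = 2 × 40320 = 80640.

80640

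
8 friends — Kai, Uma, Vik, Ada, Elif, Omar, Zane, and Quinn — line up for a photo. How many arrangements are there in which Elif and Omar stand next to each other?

Treat {Elif, Omar} as a single unit. There are 7 units to order, and the pair itself can be ordered 2 ways.
So the count is 2·(7)! = 10080.

10080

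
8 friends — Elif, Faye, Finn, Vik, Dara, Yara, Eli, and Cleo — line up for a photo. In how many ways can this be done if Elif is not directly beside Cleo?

There are 8! = 40320 arrangements in all. If Elif and Cleo are adjacent, merging them into one block gives 2·(7)! = 10080 arrangements.
So 40320 − 10080 = 30240 arrangements keep them apart.

30240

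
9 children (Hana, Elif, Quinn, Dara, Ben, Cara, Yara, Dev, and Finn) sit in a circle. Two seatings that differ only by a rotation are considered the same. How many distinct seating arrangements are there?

40320

Around a circle, 9 distinct people have 9!/9 = (8)! = 40320 rotationally distinct seatings.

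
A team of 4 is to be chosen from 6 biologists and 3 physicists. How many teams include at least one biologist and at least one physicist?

111

Unrestricted: C(9,4) = 126 ways to pick any 4 of the 9.
Selections missing a whole group: no biologists → C(3,4) = 0; no physicists → C(6,4) = 15.
Both groups omitted at once is impossible, so 126 − 15 = 111.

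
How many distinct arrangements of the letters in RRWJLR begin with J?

Fix J in the first position and arrange the remaining 5 letters.
Those 5 letters have R appearing 3 times, giving (5)!/(3!) = 20.

20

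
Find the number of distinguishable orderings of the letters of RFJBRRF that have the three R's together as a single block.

60

Treat the 3 copies of R as a single block. The multiset to arrange is then {RRR, B, F, F, J}, 5 items in all.
That gives (5)!/(2!) = 60 arrangements.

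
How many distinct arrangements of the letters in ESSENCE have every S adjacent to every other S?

120

Treat the 2 copies of S as a single block. The multiset to arrange is then {SS, C, E, E, E, N}, 6 items in all.
That gives (6)!/(3!) = 120 arrangements.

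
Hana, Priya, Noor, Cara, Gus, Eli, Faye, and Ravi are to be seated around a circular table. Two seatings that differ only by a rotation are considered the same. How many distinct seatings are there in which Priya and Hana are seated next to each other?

1440

Glue Priya and Hana into a block (2 internal orders). Seating 7 units around a circle gives (6)! arrangements.
So 2 × (6)! = 2 × 720 = 1440.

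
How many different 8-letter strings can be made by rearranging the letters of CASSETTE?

CASSETTE has 8 letters with E appearing twice, S appearing twice, and T appearing twice.
So there are 8! / (2!·2!·2!) = 5040 distinguishable arrangements.

5040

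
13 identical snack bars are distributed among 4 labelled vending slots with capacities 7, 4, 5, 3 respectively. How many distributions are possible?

By stars and bars, unrestricted non-negative solutions to x_1+…+x_4 = 13 number C(13+3,3) = 560.
Subtract solutions that violate a single cap (substitute x_i' = x_i − (cap_i+1)): x_1 ≥ 8 gives C(8,3) = 56; x_2 ≥ 5 gives C(11,3) = 165; x_3 ≥ 6 gives C(10,3) = 120; x_4 ≥ 4 gives C(12,3) = 220. Together 561.
Add back pairs where two caps are both exceeded: 1 + 0 + 4 + 10 + 35 + 20 = 70.
By inclusion–exclusion the count is 560 − 561 + 70 = 69.

69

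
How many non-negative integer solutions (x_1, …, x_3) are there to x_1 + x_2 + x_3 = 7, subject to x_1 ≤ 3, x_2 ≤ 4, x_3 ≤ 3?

10

Ignoring the caps, the number of non-negative solutions to x_1+…+x_3 = 7 is C(9,2) = 36.
Subtract solutions that violate a single cap (substitute x_i' = x_i − (cap_i+1)): x_1 ≥ 4 gives C(5,2) = 10; x_2 ≥ 5 gives C(4,2) = 6; x_3 ≥ 4 gives C(5,2) = 10. Together 26.
No two caps can be exceeded simultaneously, so the pair terms are all 0.
By inclusion–exclusion the count is 36 − 26 + 0 = 10.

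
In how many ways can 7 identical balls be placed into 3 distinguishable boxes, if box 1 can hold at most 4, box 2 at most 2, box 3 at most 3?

6

Without the upper bounds there are C(9,2) = 36 ways to split 7 among 3 boxes.
Subtract solutions that violate a single cap (substitute x_i' = x_i − (cap_i+1)): x_1 ≥ 5 gives C(4,2) = 6; x_2 ≥ 3 gives C(6,2) = 15; x_3 ≥ 4 gives C(5,2) = 10. Together 31.
Add back pairs where two caps are both exceeded: 0 + 0 + 1 = 1.
By inclusion–exclusion the count is 36 − 31 + 1 = 6.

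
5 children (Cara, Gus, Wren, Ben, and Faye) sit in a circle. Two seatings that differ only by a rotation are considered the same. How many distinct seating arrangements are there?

Around a circle, 5 distinct people have 5!/5 = (4)! = 24 rotationally distinct seatings.

24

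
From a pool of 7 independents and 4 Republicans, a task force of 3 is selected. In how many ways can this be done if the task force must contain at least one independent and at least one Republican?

Unrestricted: C(11,3) = 165 ways to pick any 3 of the 11.
Subtract selections that omit an entire group: no independents → C(4,3) = 4; no Republicans → C(7,3) = 35.
Both groups omitted at once is impossible, so 165 − 39 = 126.

126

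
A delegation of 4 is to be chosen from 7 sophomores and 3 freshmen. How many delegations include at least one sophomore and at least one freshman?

Unrestricted: C(10,4) = 210 ways to pick any 4 of the 10.
Selections missing a whole group: no sophomores → C(3,4) = 0; no freshmen → C(7,4) = 35.
Both groups omitted at once is impossible, so 210 − 35 = 175.

175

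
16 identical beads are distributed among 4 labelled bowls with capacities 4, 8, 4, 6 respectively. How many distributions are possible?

76

Without the upper bounds there are C(19,3) = 969 ways to split 16 among 4 bowls.
Subtract solutions that violate a single cap (substitute x_i' = x_i − (cap_i+1)): x_1 ≥ 5 gives C(14,3) = 364; x_2 ≥ 9 gives C(10,3) = 120; x_3 ≥ 5 gives C(14,3) = 364; x_4 ≥ 7 gives C(12,3) = 220. Together 1068.
Add back pairs where two caps are both exceeded: 10 + 84 + 35 + 10 + 1 + 35 = 175.
By inclusion–exclusion the count is 969 − 1068 + 175 = 76.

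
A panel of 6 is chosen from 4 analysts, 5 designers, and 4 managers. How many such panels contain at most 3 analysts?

1680

Split by how many analysts are chosen (0 through 3).
Sum: C(4,0)·C(9,6) + C(4,1)·C(9,5) + C(4,2)·C(9,4) + C(4,3)·C(9,3) = 84 + 504 + 756 + 336 = 1680.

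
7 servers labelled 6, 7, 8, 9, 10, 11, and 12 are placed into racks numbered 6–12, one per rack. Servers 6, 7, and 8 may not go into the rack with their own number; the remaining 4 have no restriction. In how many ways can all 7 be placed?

3216

Let Aᵢ (for i ∈ {6, 7, 8}) be the placements that put server i in its forbidden rack. Any j of these fix j positions, leaving (7−j)! ways to fill the rest, and there are C(3,j) ways to pick which j.
By inclusion–exclusion, the number of valid placements is Σ_{j=0}^{3} (−1)^j C(3,j)·(7−j)!.
Computing: 5040 − 2160 + 360 − 24 = 3216.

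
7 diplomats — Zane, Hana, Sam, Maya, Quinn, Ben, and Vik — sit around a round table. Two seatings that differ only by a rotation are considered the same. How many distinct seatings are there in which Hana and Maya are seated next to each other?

Glue Hana and Maya into a block (2 internal orders). Seating 6 units around a circle gives (5)! arrangements.
So 2 × (5)! = 2 × 120 = 240.

240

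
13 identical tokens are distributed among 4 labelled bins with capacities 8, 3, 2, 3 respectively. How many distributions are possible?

Without the upper bounds there are C(16,3) = 560 ways to split 13 among 4 bins.
Subtract solutions that violate a single cap (substitute x_i' = x_i − (cap_i+1)): x_1 ≥ 9 gives C(7,3) = 35; x_2 ≥ 4 gives C(12,3) = 220; x_3 ≥ 3 gives C(13,3) = 286; x_4 ≥ 4 gives C(12,3) = 220. Together 761.
Add back pairs where two caps are both exceeded: 1 + 4 + 1 + 84 + 56 + 84 = 230.
Subtract triples: 0 + 0 + 0 + 10 = 10.
By inclusion–exclusion the count is 560 − 761 + 230 − 10 = 19.

19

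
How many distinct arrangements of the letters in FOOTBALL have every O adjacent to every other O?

Treat the 2 copies of O as a single block. The multiset to arrange is then {OO, A, B, F, L, L, T}, 7 items in all.
That gives (7)!/(2!) = 2520 arrangements.

2520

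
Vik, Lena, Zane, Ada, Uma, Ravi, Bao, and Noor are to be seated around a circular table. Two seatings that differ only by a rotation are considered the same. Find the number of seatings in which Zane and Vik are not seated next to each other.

Without the restriction there are (7)! = 5040 seatings.
Seatings with Zane beside Vik: treat them as a block with 2 internal orders, giving 2 × (6)! = 1440.
Subtracting, 5040 − 1440 = 3600.

3600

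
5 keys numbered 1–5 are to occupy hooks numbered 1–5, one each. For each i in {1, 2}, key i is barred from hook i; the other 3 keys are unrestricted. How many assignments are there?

78

Let Aᵢ (for i ∈ {1, 2}) be the placements that put key i in its forbidden hook. Any j of these fix j positions, leaving (5−j)! ways to fill the rest, and there are C(2,j) ways to pick which j.
By inclusion–exclusion, the number of valid placements is Σ_{j=0}^{2} (−1)^j C(2,j)·(5−j)!.
Computing: 120 − 48 + 6 = 78.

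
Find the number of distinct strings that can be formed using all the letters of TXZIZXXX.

840

The 8 letters of TXZIZXXX have repeats: X appearing 4 times and Z appearing twice.
The number of distinct arrangements is 8!/(4!·2!) = 40320/48 = 840.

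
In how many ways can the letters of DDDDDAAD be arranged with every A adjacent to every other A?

Treat the 2 copies of A as a single block. The multiset to arrange is then {AA, D, D, D, D, D, D}, 7 items in all.
That gives (7)!/(6!) = 7 arrangements.

7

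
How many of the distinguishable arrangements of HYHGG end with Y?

Fix Y in the last position and arrange the remaining 4 letters.
Those 4 letters have G appearing twice and H appearing twice, giving (4)!/(2!·2!) = 6.

6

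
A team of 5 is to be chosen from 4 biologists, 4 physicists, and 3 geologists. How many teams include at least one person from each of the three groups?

364

Unrestricted: C(11,5) = 462 ways to pick any 5 of the 11.
Subtract selections that omit an entire group: no biologists → C(7,5) = 21; no physicists → C(7,5) = 21; no geologists → C(8,5) = 56.
Add back selections omitting two groups (i.e. drawn from a single group): C(4,5) + C(4,5) + C(3,5) = 0.
By inclusion–exclusion: 462 − 98 + 0 = 364.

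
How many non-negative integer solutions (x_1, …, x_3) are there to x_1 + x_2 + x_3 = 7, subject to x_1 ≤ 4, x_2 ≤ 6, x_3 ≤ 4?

Without the upper bounds there are C(9,2) = 36 ways to split 7 among 3 variables.
Subtract solutions that violate a single cap (substitute x_i' = x_i − (cap_i+1)): x_1 ≥ 5 gives C(4,2) = 6; x_2 ≥ 7 gives C(2,2) = 1; x_3 ≥ 5 gives C(4,2) = 6. Together 13.
No two caps can be exceeded simultaneously, so the pair terms are all 0.
By inclusion–exclusion the count is 36 − 13 + 0 = 23.

23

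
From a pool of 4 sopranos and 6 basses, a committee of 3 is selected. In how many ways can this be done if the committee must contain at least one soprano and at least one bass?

With no constraint there are C(10,3) = 120 possible selections.
Subtract selections that omit an entire group: no sopranos → C(6,3) = 20; no basses → C(4,3) = 4.
Both groups omitted at once is impossible, so 120 − 24 = 96.

96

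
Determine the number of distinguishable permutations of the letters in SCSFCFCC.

The 8 letters of SCSFCFCC have repeats: C appearing 4 times, F appearing twice, and S appearing twice.
So there are 8! / (4!·2!·2!) = 420 distinguishable arrangements.

420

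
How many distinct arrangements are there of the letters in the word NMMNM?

10

The 5 letters of NMMNM have repeats: M appearing 3 times and N appearing twice.
The number of distinct arrangements is 5!/(3!·2!) = 120/12 = 10.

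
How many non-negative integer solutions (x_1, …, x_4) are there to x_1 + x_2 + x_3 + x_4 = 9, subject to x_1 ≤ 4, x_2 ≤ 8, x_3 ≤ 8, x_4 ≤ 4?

148

Without the upper bounds there are C(12,3) = 220 ways to split 9 among 4 variables.
Subtract solutions that violate a single cap (substitute x_i' = x_i − (cap_i+1)): x_1 ≥ 5 gives C(7,3) = 35; x_2 ≥ 9 gives C(3,3) = 1; x_3 ≥ 9 gives C(3,3) = 1; x_4 ≥ 5 gives C(7,3) = 35. Together 72.
No two caps can be exceeded simultaneously, so the pair terms are all 0.
By inclusion–exclusion the count is 220 − 72 + 0 = 148.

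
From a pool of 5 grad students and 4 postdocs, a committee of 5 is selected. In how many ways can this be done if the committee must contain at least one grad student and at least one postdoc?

Total 5-person selections from all 9: C(9,5) = 126.
Selections missing a whole group: no grad students → C(4,5) = 0; no postdocs → C(5,5) = 1.
Both groups omitted at once is impossible, so 126 − 1 = 125.

125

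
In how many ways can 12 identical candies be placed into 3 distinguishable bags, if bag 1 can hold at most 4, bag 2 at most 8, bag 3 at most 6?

By stars and bars, unrestricted non-negative solutions to x_1+…+x_3 = 12 number C(12+2,2) = 91.
Subtract solutions that violate a single cap (substitute x_i' = x_i − (cap_i+1)): x_1 ≥ 5 gives C(9,2) = 36; x_2 ≥ 9 gives C(5,2) = 10; x_3 ≥ 7 gives C(7,2) = 21. Together 67.
Add back pairs where two caps are both exceeded: 0 + 1 + 0 = 1.
By inclusion–exclusion the count is 91 − 67 + 1 = 25.

25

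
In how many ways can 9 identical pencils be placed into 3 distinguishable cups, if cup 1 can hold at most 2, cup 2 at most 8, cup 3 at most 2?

Without the upper bounds there are C(11,2) = 55 ways to split 9 among 3 cups.
Subtract solutions that violate a single cap (substitute x_i' = x_i − (cap_i+1)): x_1 ≥ 3 gives C(8,2) = 28; x_2 ≥ 9 gives C(2,2) = 1; x_3 ≥ 3 gives C(8,2) = 28. Together 57.
Add back pairs where two caps are both exceeded: 0 + 10 + 0 = 10.
By inclusion–exclusion the count is 55 − 57 + 10 = 8.

8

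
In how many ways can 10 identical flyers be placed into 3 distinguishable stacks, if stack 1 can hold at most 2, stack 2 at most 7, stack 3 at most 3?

Without the upper bounds there are C(12,2) = 66 ways to split 10 among 3 stacks.
Subtract solutions that violate a single cap (substitute x_i' = x_i − (cap_i+1)): x_1 ≥ 3 gives C(9,2) = 36; x_2 ≥ 8 gives C(4,2) = 6; x_3 ≥ 4 gives C(8,2) = 28. Together 70.
Add back pairs where two caps are both exceeded: 0 + 10 + 0 = 10.
By inclusion–exclusion the count is 66 − 70 + 10 = 6.

6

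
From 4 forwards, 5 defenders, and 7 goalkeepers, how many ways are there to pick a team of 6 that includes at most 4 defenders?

7997

Split by how many defenders are chosen (0 through 4).
Sum: C(5,0)·C(11,6) + C(5,1)·C(11,5) + C(5,2)·C(11,4) + C(5,3)·C(11,3) + C(5,4)·C(11,2) = 462 + 2310 + 3300 + 1650 + 275 = 7997.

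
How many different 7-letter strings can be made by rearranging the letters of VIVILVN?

The 7 letters of VIVILVN have repeats: I appearing twice and V appearing 3 times.
Dividing 7! = 5040 by 3!·2! = 12 for the repeated letters gives 420.

420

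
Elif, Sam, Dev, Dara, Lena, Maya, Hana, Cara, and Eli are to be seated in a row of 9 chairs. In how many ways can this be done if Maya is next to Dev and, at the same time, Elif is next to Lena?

20160

Treat {Maya,Dev} as one block (2 orders) and {Elif,Lena} as another (2 orders).
That leaves 7 units to arrange: 2 × 2 × 7! = 4 × 5040 = 20160.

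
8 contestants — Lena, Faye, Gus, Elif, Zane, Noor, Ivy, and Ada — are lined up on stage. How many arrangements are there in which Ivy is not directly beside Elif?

30240

There are 8! = 40320 arrangements in all. If Ivy and Elif are adjacent, merging them into one block gives 2·(7)! = 10080 arrangements.
So 40320 − 10080 = 30240 arrangements keep them apart.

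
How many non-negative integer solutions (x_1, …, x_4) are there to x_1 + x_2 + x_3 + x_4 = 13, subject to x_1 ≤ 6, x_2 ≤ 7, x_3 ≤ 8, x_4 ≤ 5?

Ignoring the caps, the number of non-negative solutions to x_1+…+x_4 = 13 is C(16,3) = 560.
Subtract solutions that violate a single cap (substitute x_i' = x_i − (cap_i+1)): x_1 ≥ 7 gives C(9,3) = 84; x_2 ≥ 8 gives C(8,3) = 56; x_3 ≥ 9 gives C(7,3) = 35; x_4 ≥ 6 gives C(10,3) = 120. Together 295.
Add back pairs where two caps are both exceeded: 0 + 0 + 1 + 0 + 0 + 0 = 1.
By inclusion–exclusion the count is 560 − 295 + 1 = 266.

266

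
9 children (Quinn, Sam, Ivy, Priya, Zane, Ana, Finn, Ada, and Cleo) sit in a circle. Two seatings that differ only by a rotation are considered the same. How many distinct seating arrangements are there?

Fix one person's seat to break rotational symmetry; the remaining 8 people can be arranged in (8)! = 40320 ways.

40320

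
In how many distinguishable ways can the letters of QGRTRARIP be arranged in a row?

QGRTRARIP has 9 letters with R appearing 3 times.
Dividing 9! = 362880 by 3! = 6 for the repeated letters gives 60480.

60480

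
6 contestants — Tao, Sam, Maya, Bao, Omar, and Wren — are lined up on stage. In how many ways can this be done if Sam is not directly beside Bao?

There are 6! = 720 arrangements in all. If Sam and Bao are adjacent, merging them into one block gives 2·(5)! = 240 arrangements.
So 720 − 240 = 480 arrangements keep them apart.

480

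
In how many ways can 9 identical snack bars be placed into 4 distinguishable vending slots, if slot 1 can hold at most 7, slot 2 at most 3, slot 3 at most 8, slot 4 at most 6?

Ignoring the caps, the number of non-negative solutions to x_1+…+x_4 = 9 is C(12,3) = 220.
Subtract solutions that violate a single cap (substitute x_i' = x_i − (cap_i+1)): x_1 ≥ 8 gives C(4,3) = 4; x_2 ≥ 4 gives C(8,3) = 56; x_3 ≥ 9 gives C(3,3) = 1; x_4 ≥ 7 gives C(5,3) = 10. Together 71.
No two caps can be exceeded simultaneously, so the pair terms are all 0.
By inclusion–exclusion the count is 220 − 71 + 0 = 149.

149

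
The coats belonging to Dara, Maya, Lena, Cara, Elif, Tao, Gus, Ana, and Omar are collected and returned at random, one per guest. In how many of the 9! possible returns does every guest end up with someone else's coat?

Count assignments avoiding every fixed point. For any j of the 9 guests fixed to their own coat, the other 9−j can be arranged in (9−j)! ways.
By inclusion–exclusion this is Σ_{j=0}^{9} (−1)^j C(9,j)·(9−j)!.
Computing: 362880 − 362880 + 181440 − 60480 + 15120 − 3024 + 504 − 72 + 9 − 1 = 133496.

133496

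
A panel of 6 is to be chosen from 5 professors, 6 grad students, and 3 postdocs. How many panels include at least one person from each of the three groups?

2430

With no constraint there are C(14,6) = 3003 possible selections.
Selections missing a whole group: no professors → C(9,6) = 84; no grad students → C(8,6) = 28; no postdocs → C(11,6) = 462.
Add back selections omitting two groups (i.e. drawn from a single group): C(5,6) + C(6,6) + C(3,6) = 1.
By inclusion–exclusion: 3003 − 574 + 1 = 2430.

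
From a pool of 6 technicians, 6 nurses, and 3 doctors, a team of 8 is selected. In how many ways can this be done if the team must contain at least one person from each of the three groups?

5922

Unrestricted: C(15,8) = 6435 ways to pick any 8 of the 15.
Selections missing a whole group: no technicians → C(9,8) = 9; no nurses → C(9,8) = 9; no doctors → C(12,8) = 495.
Add back selections omitting two groups (i.e. drawn from a single group): C(6,8) + C(6,8) + C(3,8) = 0.
By inclusion–exclusion: 6435 − 513 + 0 = 5922.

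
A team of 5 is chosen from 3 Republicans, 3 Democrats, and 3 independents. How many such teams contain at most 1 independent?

Split by how many independents are chosen (0 through 1).
Sum: C(3,0)·C(6,5) + C(3,1)·C(6,4) = 6 + 45 = 51.

51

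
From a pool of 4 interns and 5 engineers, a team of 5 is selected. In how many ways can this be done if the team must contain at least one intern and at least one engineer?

125

Total 5-person selections from all 9: C(9,5) = 126.
Subtract selections that omit an entire group: no interns → C(5,5) = 1; no engineers → C(4,5) = 0.
Both groups omitted at once is impossible, so 126 − 1 = 125.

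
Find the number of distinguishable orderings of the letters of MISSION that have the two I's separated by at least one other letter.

Total arrangements of MISSION: 7!/(2!·2!) = 1260.
If the two I's are adjacent, glue them into one block, leaving 6 items to arrange: (6)!/(2!) = 360 ways.
Subtracting, 1260 − 360 = 900 arrangements keep the I's apart.

900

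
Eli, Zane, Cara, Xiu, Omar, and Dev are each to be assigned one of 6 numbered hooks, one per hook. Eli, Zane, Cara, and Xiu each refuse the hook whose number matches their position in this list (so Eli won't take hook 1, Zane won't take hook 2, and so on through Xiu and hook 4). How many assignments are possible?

Let Aᵢ (for 1 ≤ i ≤ 4) be the placements that put person i in their forbidden hook. Any j of these fix j positions, leaving (6−j)! ways to fill the rest, and there are C(4,j) ways to pick which j.
By inclusion–exclusion, the number of valid placements is Σ_{j=0}^{4} (−1)^j C(4,j)·(6−j)!.
Computing: 720 − 480 + 144 − 24 + 2 = 362.

362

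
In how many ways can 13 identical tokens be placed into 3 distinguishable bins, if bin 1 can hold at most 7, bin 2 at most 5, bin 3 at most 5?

15

Ignoring the caps, the number of non-negative solutions to x_1+…+x_3 = 13 is C(15,2) = 105.
Subtract solutions that violate a single cap (substitute x_i' = x_i − (cap_i+1)): x_1 ≥ 8 gives C(7,2) = 21; x_2 ≥ 6 gives C(9,2) = 36; x_3 ≥ 6 gives C(9,2) = 36. Together 93.
Add back pairs where two caps are both exceeded: 0 + 0 + 3 = 3.
By inclusion–exclusion the count is 105 − 93 + 3 = 15.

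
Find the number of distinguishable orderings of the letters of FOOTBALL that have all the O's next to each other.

2520

Treat the 2 copies of O as a single block. The multiset to arrange is then {OO, A, B, F, L, L, T}, 7 items in all.
That gives (7)!/(2!) = 2520 arrangements.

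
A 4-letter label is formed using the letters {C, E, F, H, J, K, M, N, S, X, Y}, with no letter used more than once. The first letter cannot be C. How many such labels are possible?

7200

The first letter has 11−1 = 10 choices (anything except C).
The remaining 3 letters are filled from the other 10 symbols without repetition: 10 × 9 × 8 = 720.
Total: 10 × 720 = 7200.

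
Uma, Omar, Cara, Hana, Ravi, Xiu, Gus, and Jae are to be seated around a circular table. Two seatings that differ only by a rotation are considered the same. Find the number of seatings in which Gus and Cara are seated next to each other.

1440

Treat {Gus, Cara} as one unit (2 internal orders) and seat the resulting 7 units around the table: (6)! circular arrangements.
So 2 × (6)! = 2 × 720 = 1440.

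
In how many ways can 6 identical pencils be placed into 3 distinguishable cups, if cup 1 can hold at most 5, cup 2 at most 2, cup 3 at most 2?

Ignoring the caps, the number of non-negative solutions to x_1+…+x_3 = 6 is C(8,2) = 28.
Subtract solutions that violate a single cap (substitute x_i' = x_i − (cap_i+1)): x_1 ≥ 6 gives C(2,2) = 1; x_2 ≥ 3 gives C(5,2) = 10; x_3 ≥ 3 gives C(5,2) = 10. Together 21.
Add back pairs where two caps are both exceeded: 0 + 0 + 1 = 1.
By inclusion–exclusion the count is 28 − 21 + 1 = 8.

8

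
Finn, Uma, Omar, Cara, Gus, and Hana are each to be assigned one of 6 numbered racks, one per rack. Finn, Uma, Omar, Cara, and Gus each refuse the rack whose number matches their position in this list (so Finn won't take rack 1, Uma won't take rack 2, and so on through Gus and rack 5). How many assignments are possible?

309

Let Aᵢ (for 1 ≤ i ≤ 5) be the placements that put person i in their forbidden rack. Any j of these fix j positions, leaving (6−j)! ways to fill the rest, and there are C(5,j) ways to pick which j.
By inclusion–exclusion, the number of valid placements is Σ_{j=0}^{5} (−1)^j C(5,j)·(6−j)!.
Computing: 720 − 600 + 240 − 60 + 10 − 1 = 309.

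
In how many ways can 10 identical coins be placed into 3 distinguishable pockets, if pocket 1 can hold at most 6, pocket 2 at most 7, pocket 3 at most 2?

15

Ignoring the caps, the number of non-negative solutions to x_1+…+x_3 = 10 is C(12,2) = 66.
Subtract solutions that violate a single cap (substitute x_i' = x_i − (cap_i+1)): x_1 ≥ 7 gives C(5,2) = 10; x_2 ≥ 8 gives C(4,2) = 6; x_3 ≥ 3 gives C(9,2) = 36. Together 52.
Add back pairs where two caps are both exceeded: 0 + 1 + 0 = 1.
By inclusion–exclusion the count is 66 − 52 + 1 = 15.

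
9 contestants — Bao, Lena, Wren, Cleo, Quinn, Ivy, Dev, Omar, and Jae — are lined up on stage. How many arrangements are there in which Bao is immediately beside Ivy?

Glue Bao and Ivy into one block (2 internal orders), leaving 8 units to arrange in a row.
So the count is 2·(8)! = 80640.

80640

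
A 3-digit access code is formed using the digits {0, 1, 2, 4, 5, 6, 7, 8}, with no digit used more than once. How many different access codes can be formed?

336

Choose and order 3 of the 8 symbols: the first digit has 8 options, the next 7, then 6.
That product is 8 × 7 × 6 = 336.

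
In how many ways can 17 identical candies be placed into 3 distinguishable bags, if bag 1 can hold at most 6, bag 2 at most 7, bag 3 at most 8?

15

Without the upper bounds there are C(19,2) = 171 ways to split 17 among 3 bags.
Subtract solutions that violate a single cap (substitute x_i' = x_i − (cap_i+1)): x_1 ≥ 7 gives C(12,2) = 66; x_2 ≥ 8 gives C(11,2) = 55; x_3 ≥ 9 gives C(10,2) = 45. Together 166.
Add back pairs where two caps are both exceeded: 6 + 3 + 1 = 10.
By inclusion–exclusion the count is 171 − 166 + 10 = 15.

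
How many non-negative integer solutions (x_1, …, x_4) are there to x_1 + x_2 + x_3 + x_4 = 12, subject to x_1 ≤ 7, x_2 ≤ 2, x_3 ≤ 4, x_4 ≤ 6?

74

Ignoring the caps, the number of non-negative solutions to x_1+…+x_4 = 12 is C(15,3) = 455.
Subtract solutions that violate a single cap (substitute x_i' = x_i − (cap_i+1)): x_1 ≥ 8 gives C(7,3) = 35; x_2 ≥ 3 gives C(12,3) = 220; x_3 ≥ 5 gives C(10,3) = 120; x_4 ≥ 7 gives C(8,3) = 56. Together 431.
Add back pairs where two caps are both exceeded: 4 + 0 + 0 + 35 + 10 + 1 = 50.
By inclusion–exclusion the count is 455 − 431 + 50 = 74.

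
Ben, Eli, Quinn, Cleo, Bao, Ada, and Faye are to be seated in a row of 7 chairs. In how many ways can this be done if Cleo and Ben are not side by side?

Of the 7! = 5040 arrangements, those with Cleo and Ben adjacent number 2 × 6! = 1440 (treat the pair as a block with 2 internal orders).
Complementary counting: 5040 − 1440 = 3600.

3600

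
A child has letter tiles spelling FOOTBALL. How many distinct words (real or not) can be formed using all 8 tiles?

10080

The 8 letters of FOOTBALL have repeats: L appearing twice and O appearing twice.
The number of distinct arrangements is 8!/(2!·2!) = 40320/4 = 10080.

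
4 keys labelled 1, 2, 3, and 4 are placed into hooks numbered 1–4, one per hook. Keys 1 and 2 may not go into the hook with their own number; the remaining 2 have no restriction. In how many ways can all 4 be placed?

Let Aᵢ (for i ∈ {1, 2}) be the placements that put key i in its forbidden hook. Any j of these fix j positions, leaving (4−j)! ways to fill the rest, and there are C(2,j) ways to pick which j.
By inclusion–exclusion, the number of valid placements is Σ_{j=0}^{2} (−1)^j C(2,j)·(4−j)!.
Computing: 24 − 12 + 2 = 14.

14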